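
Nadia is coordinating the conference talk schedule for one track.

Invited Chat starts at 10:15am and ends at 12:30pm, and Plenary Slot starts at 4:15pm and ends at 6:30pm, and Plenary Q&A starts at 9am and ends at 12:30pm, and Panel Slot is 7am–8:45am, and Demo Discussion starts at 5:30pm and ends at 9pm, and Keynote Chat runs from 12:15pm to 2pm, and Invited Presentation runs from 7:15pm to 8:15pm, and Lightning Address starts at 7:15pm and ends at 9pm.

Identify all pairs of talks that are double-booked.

Sorted by start: Panel Slot, Plenary Q&A, Invited Chat, Keynote Chat, Plenary Slot, Demo Discussion, Invited Presentation, Lightning Address.
Plenary Q&A starts after Panel Slot ends, so Panel Slot has no further overlaps.
Invited Chat starts before Plenary Q&A ends → Plenary Q&A and Invited Chat overlap.
Keynote Chat starts before Plenary Q&A ends → Plenary Q&A and Keynote Chat overlap.
Plenary Slot starts after Plenary Q&A ends, so Plenary Q&A has no further overlaps.
Keynote Chat starts before Invited Chat ends → Invited Chat and Keynote Chat overlap.
Plenary Slot starts after Invited Chat ends, so Invited Chat has no further overlaps.
Plenary Slot starts after Keynote Chat ends, so Keynote Chat has no further overlaps.
Demo Discussion starts before Plenary Slot ends → Plenary Slot and Demo Discussion overlap.
Invited Presentation starts after Plenary Slot ends, so Plenary Slot has no further overlaps.
Invited Presentation starts before Demo Discussion ends → Demo Discussion and Invited Presentation overlap.
Lightning Address starts before Demo Discussion ends → Demo Discussion and Lightning Address overlap.
Lightning Address starts before Invited Presentation ends → Invited Presentation and Lightning Address overlap.

Demo Discussion & Invited Presentation, Demo Discussion & Lightning Address, Demo Discussion & Plenary Slot, Invited Chat & Keynote Chat, Invited Chat & Plenary Q&A, Invited Presentation & Lightning Address, Keynote Chat & Plenary Q&A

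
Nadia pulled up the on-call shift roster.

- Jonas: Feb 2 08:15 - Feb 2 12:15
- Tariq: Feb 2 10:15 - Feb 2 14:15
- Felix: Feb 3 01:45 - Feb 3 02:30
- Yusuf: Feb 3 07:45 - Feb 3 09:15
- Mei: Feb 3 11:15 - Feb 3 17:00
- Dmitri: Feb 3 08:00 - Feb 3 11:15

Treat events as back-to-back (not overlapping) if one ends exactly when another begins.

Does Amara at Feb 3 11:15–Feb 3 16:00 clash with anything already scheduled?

Jonas: ends Feb 2 12:15 at or before Amara starts Feb 3 11:15 → clear.
Tariq: ends Feb 2 14:15 at or before Amara starts Feb 3 11:15 → clear.
Felix: ends Feb 3 02:30 at or before Amara starts Feb 3 11:15 → clear.
Yusuf: ends Feb 3 09:15 at or before Amara starts Feb 3 11:15 → clear.
Dmitri: ends Feb 3 11:15 at or before Amara starts Feb 3 11:15 → clear.
Mei: starts Feb 3 11:15 before Amara ends Feb 3 16:00, and ends Feb 3 17:00 after Amara starts Feb 3 11:15 → overlap.
Amara overlaps Mei.

Yes — it overlaps Mei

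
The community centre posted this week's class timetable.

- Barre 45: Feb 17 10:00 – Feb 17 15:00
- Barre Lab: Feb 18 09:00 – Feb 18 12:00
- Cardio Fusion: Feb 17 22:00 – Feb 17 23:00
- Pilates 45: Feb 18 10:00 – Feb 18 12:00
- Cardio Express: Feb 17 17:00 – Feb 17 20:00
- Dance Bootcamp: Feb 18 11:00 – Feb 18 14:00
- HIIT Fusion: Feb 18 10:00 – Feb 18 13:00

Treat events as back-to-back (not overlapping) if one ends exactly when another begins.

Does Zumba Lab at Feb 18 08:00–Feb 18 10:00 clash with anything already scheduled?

Barre 45: ends Feb 17 15:00 at or before Zumba Lab starts Feb 18 08:00 → clear.
Cardio Express: ends Feb 17 20:00 at or before Zumba Lab starts Feb 18 08:00 → clear.
Cardio Fusion: ends Feb 17 23:00 at or before Zumba Lab starts Feb 18 08:00 → clear.
Barre Lab: starts Feb 18 09:00 before Zumba Lab ends Feb 18 10:00, and ends Feb 18 12:00 after Zumba Lab starts Feb 18 08:00 → overlap.
HIIT Fusion: starts Feb 18 10:00 at or after Zumba Lab ends Feb 18 10:00 → clear.
Pilates 45: starts Feb 18 10:00 at or after Zumba Lab ends Feb 18 10:00 → clear.
Dance Bootcamp: starts Feb 18 11:00 at or after Zumba Lab ends Feb 18 10:00 → clear.
Zumba Lab overlaps Barre Lab.

Yes — it overlaps Barre Lab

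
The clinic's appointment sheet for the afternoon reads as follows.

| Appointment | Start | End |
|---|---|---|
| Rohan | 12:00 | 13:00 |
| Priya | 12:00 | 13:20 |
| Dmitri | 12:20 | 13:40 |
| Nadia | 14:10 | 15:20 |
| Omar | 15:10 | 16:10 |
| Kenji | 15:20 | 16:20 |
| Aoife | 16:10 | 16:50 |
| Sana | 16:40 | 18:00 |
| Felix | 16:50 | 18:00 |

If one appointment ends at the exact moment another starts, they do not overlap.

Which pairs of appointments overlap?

Sorted by start: Rohan, Priya, Dmitri, Nadia, Omar, Kenji, Aoife, Sana, Felix.
Priya starts before Rohan ends → Rohan and Priya overlap.
Dmitri starts before Rohan ends → Rohan and Dmitri overlap.
Nadia starts after Rohan ends — done with Rohan.
Dmitri starts before Priya ends → Priya and Dmitri overlap.
Nadia starts after Priya ends — done with Priya.
Nadia starts after Dmitri ends — done with Dmitri.
Omar starts before Nadia ends → Nadia and Omar overlap.
Kenji starts exactly when Nadia ends (back-to-back, no overlap) — done with Nadia.
Kenji starts before Omar ends → Omar and Kenji overlap.
Aoife starts exactly when Omar ends (back-to-back, no overlap) — done with Omar.
Aoife starts before Kenji ends → Kenji and Aoife overlap.
Sana starts after Kenji ends — done with Kenji.
Sana starts before Aoife ends → Aoife and Sana overlap.
Felix starts exactly when Aoife ends (back-to-back, no overlap).
Felix starts before Sana ends → Sana and Felix overlap.

Aoife & Kenji, Aoife & Sana, Dmitri & Priya, Dmitri & Rohan, Felix & Sana, Kenji & Omar, Nadia & Omar, Priya & Rohan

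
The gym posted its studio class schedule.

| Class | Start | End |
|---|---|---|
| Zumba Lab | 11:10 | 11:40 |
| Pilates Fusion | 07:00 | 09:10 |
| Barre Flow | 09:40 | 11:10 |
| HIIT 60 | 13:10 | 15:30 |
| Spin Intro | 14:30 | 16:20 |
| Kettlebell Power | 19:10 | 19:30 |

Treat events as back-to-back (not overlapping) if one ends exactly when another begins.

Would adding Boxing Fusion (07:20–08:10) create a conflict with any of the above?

Pilates Fusion: starts 07:00 before Boxing Fusion ends 08:10, and ends 09:10 after Boxing Fusion starts 07:20 → overlap.
Barre Flow: starts 09:40 at or after Boxing Fusion ends 08:10 → clear.
Zumba Lab: starts 11:10 at or after Boxing Fusion ends 08:10 → clear.
HIIT 60: starts 13:10 at or after Boxing Fusion ends 08:10 → clear.
Spin Intro: starts 14:30 at or after Boxing Fusion ends 08:10 → clear.
Kettlebell Power: starts 19:10 at or after Boxing Fusion ends 08:10 → clear.
Boxing Fusion overlaps Pilates Fusion.

Yes — it overlaps Pilates Fusion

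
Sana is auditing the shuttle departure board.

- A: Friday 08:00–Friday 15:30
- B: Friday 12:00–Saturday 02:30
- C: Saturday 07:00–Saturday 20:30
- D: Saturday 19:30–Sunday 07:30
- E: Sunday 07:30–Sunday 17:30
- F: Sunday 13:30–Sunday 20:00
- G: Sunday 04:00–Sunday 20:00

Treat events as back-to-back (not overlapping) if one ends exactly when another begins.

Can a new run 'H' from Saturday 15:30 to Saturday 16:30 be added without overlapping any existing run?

A: ends Friday 15:30 at or before H starts Saturday 15:30 → clear.
B: ends Saturday 02:30 at or before H starts Saturday 15:30 → clear.
C: starts Saturday 07:00 before H ends Saturday 16:30, and ends Saturday 20:30 after H starts Saturday 15:30 → overlap.
D: starts Saturday 19:30 at or after H ends Saturday 16:30 → clear.
G: starts Sunday 04:00 at or after H ends Saturday 16:30 → clear.
E: starts Sunday 07:30 at or after H ends Saturday 16:30 → clear.
F: starts Sunday 13:30 at or after H ends Saturday 16:30 → clear.
H overlaps C.

No — it overlaps C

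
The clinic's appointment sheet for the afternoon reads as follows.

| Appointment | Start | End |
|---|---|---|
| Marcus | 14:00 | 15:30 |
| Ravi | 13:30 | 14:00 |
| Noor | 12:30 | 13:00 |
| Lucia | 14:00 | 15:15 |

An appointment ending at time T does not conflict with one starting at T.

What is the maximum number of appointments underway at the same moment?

Sweep the timeline, counting +1 at each start and −1 at each end (ends before starts at a tie):
12:30 start Noor → 1
13:00 end Noor → 0
13:30 start Ravi → 1
14:00 end Ravi → 0
14:00 start Lucia → 1
14:00 start Marcus → 2
15:15 end Lucia → 1
15:30 end Marcus → 0
Peak is 2, at 14:00 (Lucia, Marcus).

2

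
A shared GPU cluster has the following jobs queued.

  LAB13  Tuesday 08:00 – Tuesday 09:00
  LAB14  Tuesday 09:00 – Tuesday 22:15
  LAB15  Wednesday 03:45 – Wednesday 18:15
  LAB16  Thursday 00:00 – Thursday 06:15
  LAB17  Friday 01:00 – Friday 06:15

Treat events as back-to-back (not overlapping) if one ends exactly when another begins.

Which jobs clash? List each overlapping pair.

Sorted by start: LAB13, LAB14, LAB15, LAB16, LAB17.
LAB14 starts exactly when LAB13 ends (back-to-back, no overlap), so LAB13 has no further overlaps.
LAB15 starts after LAB14 ends, so LAB14 has no further overlaps.
LAB16 starts after LAB15 ends, so LAB15 has no further overlaps.
LAB17 starts after LAB16 ends.

no overlapping pairs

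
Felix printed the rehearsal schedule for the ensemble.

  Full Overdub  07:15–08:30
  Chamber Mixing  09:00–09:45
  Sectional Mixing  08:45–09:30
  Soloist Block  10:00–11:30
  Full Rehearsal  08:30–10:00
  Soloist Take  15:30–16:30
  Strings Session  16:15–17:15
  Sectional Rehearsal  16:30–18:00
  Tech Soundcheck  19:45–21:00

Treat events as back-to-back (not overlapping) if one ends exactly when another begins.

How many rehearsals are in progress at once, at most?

3

Sweep the timeline, counting +1 at each start and −1 at each end (ends before starts at a tie):
07:15 start Full Overdub → 1
08:30 end Full Overdub → 0
08:30 start Full Rehearsal → 1
08:45 start Sectional Mixing → 2
09:00 start Chamber Mixing → 3
09:30 end Sectional Mixing → 2
09:45 end Chamber Mixing → 1
10:00 end Full Rehearsal → 0
10:00 start Soloist Block → 1
11:30 end Soloist Block → 0
15:30 start Soloist Take → 1
16:15 start Strings Session → 2
16:30 end Soloist Take → 1
16:30 start Sectional Rehearsal → 2
17:15 end Strings Session → 1
18:00 end Sectional Rehearsal → 0
19:45 start Tech Soundcheck → 1
21:00 end Tech Soundcheck → 0
Peak is 3, at 09:00 (Chamber Mixing, Full Rehearsal, Sectional Mixing).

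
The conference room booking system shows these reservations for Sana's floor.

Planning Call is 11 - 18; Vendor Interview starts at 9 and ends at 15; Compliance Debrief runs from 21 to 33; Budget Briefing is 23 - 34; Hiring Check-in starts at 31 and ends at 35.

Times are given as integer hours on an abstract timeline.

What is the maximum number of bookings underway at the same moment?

3

Sweep the timeline, counting +1 at each start and −1 at each end (ends before starts at a tie):
9 start Vendor Interview → 1
11 start Planning Call → 2
15 end Vendor Interview → 1
18 end Planning Call → 0
21 start Compliance Debrief → 1
23 start Budget Briefing → 2
31 start Hiring Check-in → 3
33 end Compliance Debrief → 2
34 end Budget Briefing → 1
35 end Hiring Check-in → 0
Peak is 3, at 31 (Budget Briefing, Compliance Debrief, Hiring Check-in).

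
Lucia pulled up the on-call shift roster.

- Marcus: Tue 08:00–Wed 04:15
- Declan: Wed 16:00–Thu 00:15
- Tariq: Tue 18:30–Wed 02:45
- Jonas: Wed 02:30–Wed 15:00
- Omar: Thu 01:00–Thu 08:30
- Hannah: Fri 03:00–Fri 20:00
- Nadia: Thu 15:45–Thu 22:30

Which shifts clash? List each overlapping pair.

Jonas & Marcus, Jonas & Tariq, Marcus & Tariq

Sorted by start: Marcus, Tariq, Jonas, Declan, Omar, Nadia, Hannah.
Tariq starts before Marcus ends → Marcus and Tariq overlap.
Jonas starts before Marcus ends → Marcus and Jonas overlap.
Declan starts after Marcus ends; Marcus is clear from here.
Jonas starts before Tariq ends → Tariq and Jonas overlap.
Declan starts after Tariq ends; Tariq is clear from here.
Declan starts after Jonas ends; Jonas is clear from here.
Omar starts after Declan ends; Declan is clear from here.
Nadia starts after Omar ends; Omar is clear from here.
Hannah starts after Nadia ends.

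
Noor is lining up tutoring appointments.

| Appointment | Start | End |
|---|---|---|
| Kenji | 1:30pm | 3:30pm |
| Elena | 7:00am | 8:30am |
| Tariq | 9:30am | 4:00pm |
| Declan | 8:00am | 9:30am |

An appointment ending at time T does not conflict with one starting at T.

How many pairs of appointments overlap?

Sorted by start: Elena, Declan, Tariq, Kenji.
Declan starts before Elena ends → Elena and Declan overlap.
Tariq starts after Elena ends — done with Elena.
Tariq starts exactly when Declan ends (back-to-back, no overlap) — done with Declan.
Kenji starts before Tariq ends → Tariq and Kenji overlap.
Overlapping pairs: Declan & Elena, Kenji & Tariq — 2 in total.

2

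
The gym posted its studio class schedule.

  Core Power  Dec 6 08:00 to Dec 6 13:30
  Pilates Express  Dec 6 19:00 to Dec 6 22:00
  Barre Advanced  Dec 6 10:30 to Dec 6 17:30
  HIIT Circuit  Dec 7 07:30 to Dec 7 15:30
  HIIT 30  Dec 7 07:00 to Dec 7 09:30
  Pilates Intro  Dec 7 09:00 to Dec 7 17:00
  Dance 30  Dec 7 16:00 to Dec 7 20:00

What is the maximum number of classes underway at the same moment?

Walk through starts and ends in time order (an end at T is processed before a start at T):
Dec 6 08:00 start Core Power → 1
Dec 6 10:30 start Barre Advanced → 2
Dec 6 13:30 end Core Power → 1
Dec 6 17:30 end Barre Advanced → 0
Dec 6 19:00 start Pilates Express → 1
Dec 6 22:00 end Pilates Express → 0
Dec 7 07:00 start HIIT 30 → 1
Dec 7 07:30 start HIIT Circuit → 2
Dec 7 09:00 start Pilates Intro → 3
Dec 7 09:30 end HIIT 30 → 2
Dec 7 15:30 end HIIT Circuit → 1
Dec 7 16:00 start Dance 30 → 2
Dec 7 17:00 end Pilates Intro → 1
Dec 7 20:00 end Dance 30 → 0
Peak is 3, at Dec 7 09:00 (HIIT 30, HIIT Circuit, Pilates Intro).

3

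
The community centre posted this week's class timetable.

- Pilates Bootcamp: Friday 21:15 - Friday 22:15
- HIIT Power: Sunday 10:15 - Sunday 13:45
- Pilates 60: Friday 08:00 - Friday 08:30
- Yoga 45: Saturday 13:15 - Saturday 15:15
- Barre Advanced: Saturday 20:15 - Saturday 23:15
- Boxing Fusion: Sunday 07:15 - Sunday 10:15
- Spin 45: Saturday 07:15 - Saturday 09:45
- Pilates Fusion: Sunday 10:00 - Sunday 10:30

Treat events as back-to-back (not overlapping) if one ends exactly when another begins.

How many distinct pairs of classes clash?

Sorted by start: Pilates 60, Pilates Bootcamp, Spin 45, Yoga 45, Barre Advanced, Boxing Fusion, Pilates Fusion, HIIT Power.
Pilates Bootcamp starts after Pilates 60 ends — done with Pilates 60.
Spin 45 starts after Pilates Bootcamp ends — done with Pilates Bootcamp.
Yoga 45 starts after Spin 45 ends — done with Spin 45.
Barre Advanced starts after Yoga 45 ends — done with Yoga 45.
Boxing Fusion starts after Barre Advanced ends — done with Barre Advanced.
Pilates Fusion starts before Boxing Fusion ends → Boxing Fusion and Pilates Fusion overlap.
HIIT Power starts exactly when Boxing Fusion ends (back-to-back, no overlap).
HIIT Power starts before Pilates Fusion ends → Pilates Fusion and HIIT Power overlap.
Overlapping pairs: Boxing Fusion & Pilates Fusion, HIIT Power & Pilates Fusion — 2 in total.

2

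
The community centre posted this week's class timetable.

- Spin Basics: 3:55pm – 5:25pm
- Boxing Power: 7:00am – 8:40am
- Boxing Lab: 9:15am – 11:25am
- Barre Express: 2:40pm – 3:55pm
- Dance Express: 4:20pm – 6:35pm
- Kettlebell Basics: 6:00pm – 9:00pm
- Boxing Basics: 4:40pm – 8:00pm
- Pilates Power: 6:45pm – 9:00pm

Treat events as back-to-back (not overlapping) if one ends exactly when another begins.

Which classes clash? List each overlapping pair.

Sorted by start: Boxing Power, Boxing Lab, Barre Express, Spin Basics, Dance Express, Boxing Basics, Kettlebell Basics, Pilates Power.
Boxing Lab starts after Boxing Power ends — done with Boxing Power.
Barre Express starts after Boxing Lab ends — done with Boxing Lab.
Spin Basics starts exactly when Barre Express ends (back-to-back, no overlap) — done with Barre Express.
Dance Express starts before Spin Basics ends → Spin Basics and Dance Express overlap.
Boxing Basics starts before Spin Basics ends → Spin Basics and Boxing Basics overlap.
Kettlebell Basics starts after Spin Basics ends — done with Spin Basics.
Boxing Basics starts before Dance Express ends → Dance Express and Boxing Basics overlap.
Kettlebell Basics starts before Dance Express ends → Dance Express and Kettlebell Basics overlap.
Pilates Power starts after Dance Express ends.
Kettlebell Basics starts before Boxing Basics ends → Boxing Basics and Kettlebell Basics overlap.
Pilates Power starts before Boxing Basics ends → Boxing Basics and Pilates Power overlap.
Pilates Power starts before Kettlebell Basics ends → Kettlebell Basics and Pilates Power overlap.

Boxing Basics & Dance Express, Boxing Basics & Kettlebell Basics, Boxing Basics & Pilates Power, Boxing Basics & Spin Basics, Dance Express & Kettlebell Basics, Dance Express & Spin Basics, Kettlebell Basics & Pilates Power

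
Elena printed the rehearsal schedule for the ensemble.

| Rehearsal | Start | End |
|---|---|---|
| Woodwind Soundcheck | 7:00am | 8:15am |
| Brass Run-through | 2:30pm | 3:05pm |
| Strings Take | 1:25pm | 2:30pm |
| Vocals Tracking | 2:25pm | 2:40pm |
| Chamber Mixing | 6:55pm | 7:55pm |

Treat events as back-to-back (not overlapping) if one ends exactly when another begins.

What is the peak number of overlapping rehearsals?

Walk through starts and ends in time order (an end at T is processed before a start at T):
7:00am start Woodwind Soundcheck → 1
8:15am end Woodwind Soundcheck → 0
1:25pm start Strings Take → 1
2:25pm start Vocals Tracking → 2
2:30pm end Strings Take → 1
2:30pm start Brass Run-through → 2
2:40pm end Vocals Tracking → 1
3:05pm end Brass Run-through → 0
6:55pm start Chamber Mixing → 1
7:55pm end Chamber Mixing → 0
Peak is 2, at 2:25pm (Strings Take, Vocals Tracking).

2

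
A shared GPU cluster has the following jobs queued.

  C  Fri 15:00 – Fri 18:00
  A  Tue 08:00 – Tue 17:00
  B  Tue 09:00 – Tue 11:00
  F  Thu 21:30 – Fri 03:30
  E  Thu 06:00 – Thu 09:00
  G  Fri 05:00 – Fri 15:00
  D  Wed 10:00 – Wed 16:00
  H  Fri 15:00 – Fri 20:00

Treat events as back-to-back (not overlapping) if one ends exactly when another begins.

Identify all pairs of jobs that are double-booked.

Sorted by start: A, B, D, E, F, G, C, H.
B starts before A ends → A and B overlap.
D starts after A ends — done with A.
D starts after B ends — done with B.
E starts after D ends — done with D.
F starts after E ends — done with E.
G starts after F ends — done with F.
C starts exactly when G ends (back-to-back, no overlap) — done with G.
H starts before C ends → C and H overlap.

A & B, C & H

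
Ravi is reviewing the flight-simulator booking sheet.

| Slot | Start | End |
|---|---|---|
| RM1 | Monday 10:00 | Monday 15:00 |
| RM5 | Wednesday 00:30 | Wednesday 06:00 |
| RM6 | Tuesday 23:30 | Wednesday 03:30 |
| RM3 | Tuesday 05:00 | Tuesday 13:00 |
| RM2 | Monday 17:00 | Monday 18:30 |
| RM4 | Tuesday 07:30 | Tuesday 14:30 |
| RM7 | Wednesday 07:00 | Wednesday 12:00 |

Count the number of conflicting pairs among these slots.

2

Sorted by start: RM1, RM2, RM3, RM4, RM6, RM5, RM7.
RM2 starts after RM1 ends, so RM1 has no further overlaps.
RM3 starts after RM2 ends, so RM2 has no further overlaps.
RM4 starts before RM3 ends → RM3 and RM4 overlap.
RM6 starts after RM3 ends, so RM3 has no further overlaps.
RM6 starts after RM4 ends, so RM4 has no further overlaps.
RM5 starts before RM6 ends → RM6 and RM5 overlap.
RM7 starts after RM6 ends.
RM7 starts after RM5 ends.
Overlapping pairs: RM3 & RM4, RM5 & RM6 — 2 in total.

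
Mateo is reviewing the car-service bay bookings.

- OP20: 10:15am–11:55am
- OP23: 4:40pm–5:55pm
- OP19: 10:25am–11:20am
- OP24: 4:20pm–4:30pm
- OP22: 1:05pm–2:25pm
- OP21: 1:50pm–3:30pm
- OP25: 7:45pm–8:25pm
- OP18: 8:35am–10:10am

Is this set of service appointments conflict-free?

No

Sorted by start: OP18, OP20, OP19, OP22, OP21, OP24, OP23, OP25.
OP20 starts after OP18 ends; OP18 is clear from here.
OP19 starts before OP20 ends → OP20 and OP19 overlap.
That's a conflict, so the schedule is not conflict-free.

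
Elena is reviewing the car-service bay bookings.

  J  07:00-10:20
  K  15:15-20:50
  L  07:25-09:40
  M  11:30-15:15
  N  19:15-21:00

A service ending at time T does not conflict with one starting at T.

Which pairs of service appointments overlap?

J & L, K & N

Sorted by start: J, L, M, K, N.
L starts before J ends → J and L overlap.
M starts after J ends; J is clear from here.
M starts after L ends; L is clear from here.
K starts exactly when M ends (back-to-back, no overlap); M is clear from here.
N starts before K ends → K and N overlap.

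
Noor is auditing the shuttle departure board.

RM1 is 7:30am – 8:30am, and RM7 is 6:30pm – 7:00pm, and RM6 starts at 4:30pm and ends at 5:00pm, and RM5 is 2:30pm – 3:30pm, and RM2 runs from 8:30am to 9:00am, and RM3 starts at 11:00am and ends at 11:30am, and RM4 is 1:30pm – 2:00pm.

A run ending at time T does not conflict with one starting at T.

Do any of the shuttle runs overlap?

Sorted by start: RM1, RM2, RM3, RM4, RM5, RM6, RM7.
RM2 starts exactly when RM1 ends (back-to-back, no overlap); RM1 is clear from here.
RM3 starts after RM2 ends; RM2 is clear from here.
RM4 starts after RM3 ends; RM3 is clear from here.
RM5 starts after RM4 ends; RM4 is clear from here.
RM6 starts after RM5 ends; RM5 is clear from here.
RM7 starts after RM6 ends.
Every pair is clear; the schedule has no overlaps.

No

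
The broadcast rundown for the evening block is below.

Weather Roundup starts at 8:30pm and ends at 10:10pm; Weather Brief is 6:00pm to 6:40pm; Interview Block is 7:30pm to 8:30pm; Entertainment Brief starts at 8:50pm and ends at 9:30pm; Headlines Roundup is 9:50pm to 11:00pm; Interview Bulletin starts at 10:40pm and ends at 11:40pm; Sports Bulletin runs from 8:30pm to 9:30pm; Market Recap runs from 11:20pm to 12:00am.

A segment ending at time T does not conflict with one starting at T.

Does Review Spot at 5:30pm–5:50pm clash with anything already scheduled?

No — it doesn't clash with anything

Weather Brief: starts 6:00pm at or after Review Spot ends 5:50pm → clear.
Interview Block: starts 7:30pm at or after Review Spot ends 5:50pm → clear.
Weather Roundup: starts 8:30pm at or after Review Spot ends 5:50pm → clear.
Sports Bulletin: starts 8:30pm at or after Review Spot ends 5:50pm → clear.
Entertainment Brief: starts 8:50pm at or after Review Spot ends 5:50pm → clear.
Headlines Roundup: starts 9:50pm at or after Review Spot ends 5:50pm → clear.
Interview Bulletin: starts 10:40pm at or after Review Spot ends 5:50pm → clear.
Market Recap: starts 11:20pm at or after Review Spot ends 5:50pm → clear.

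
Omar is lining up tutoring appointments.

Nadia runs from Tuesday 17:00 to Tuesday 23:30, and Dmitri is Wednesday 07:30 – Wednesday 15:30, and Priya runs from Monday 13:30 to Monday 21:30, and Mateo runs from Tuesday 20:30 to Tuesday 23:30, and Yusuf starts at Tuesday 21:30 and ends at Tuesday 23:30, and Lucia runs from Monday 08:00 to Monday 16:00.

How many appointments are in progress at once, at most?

3

Walk through starts and ends in time order (an end at T is processed before a start at T):
Monday 08:00 start Lucia → 1
Monday 13:30 start Priya → 2
Monday 16:00 end Lucia → 1
Monday 21:30 end Priya → 0
Tuesday 17:00 start Nadia → 1
Tuesday 20:30 start Mateo → 2
Tuesday 21:30 start Yusuf → 3
Tuesday 23:30 end Mateo → 2
Tuesday 23:30 end Nadia → 1
Tuesday 23:30 end Yusuf → 0
Wednesday 07:30 start Dmitri → 1
Wednesday 15:30 end Dmitri → 0
Peak is 3, at Tuesday 21:30 (Mateo, Nadia, Yusuf).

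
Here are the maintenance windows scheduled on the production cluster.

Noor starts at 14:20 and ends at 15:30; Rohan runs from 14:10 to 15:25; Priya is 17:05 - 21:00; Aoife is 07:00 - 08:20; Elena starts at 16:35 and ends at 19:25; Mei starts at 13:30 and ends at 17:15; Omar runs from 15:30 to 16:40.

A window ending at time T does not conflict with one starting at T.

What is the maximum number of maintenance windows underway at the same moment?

3

Sweep the timeline, counting +1 at each start and −1 at each end (ends before starts at a tie):
07:00 start Aoife → 1
08:20 end Aoife → 0
13:30 start Mei → 1
14:10 start Rohan → 2
14:20 start Noor → 3
15:25 end Rohan → 2
15:30 end Noor → 1
15:30 start Omar → 2
16:35 start Elena → 3
16:40 end Omar → 2
17:05 start Priya → 3
17:15 end Mei → 2
19:25 end Elena → 1
21:00 end Priya → 0
Peak is 3, at 14:20 (Mei, Noor, Rohan).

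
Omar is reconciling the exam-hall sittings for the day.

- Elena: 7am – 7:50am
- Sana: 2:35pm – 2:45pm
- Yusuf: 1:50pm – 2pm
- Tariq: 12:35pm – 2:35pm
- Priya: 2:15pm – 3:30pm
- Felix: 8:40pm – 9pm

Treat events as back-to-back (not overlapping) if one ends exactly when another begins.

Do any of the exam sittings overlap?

Sorted by start: Elena, Tariq, Yusuf, Priya, Sana, Felix.
Tariq starts after Elena ends, so nothing later overlaps Elena either.
Yusuf starts before Tariq ends → Tariq and Yusuf overlap.
That's a conflict, so the schedule is not conflict-free.

Yes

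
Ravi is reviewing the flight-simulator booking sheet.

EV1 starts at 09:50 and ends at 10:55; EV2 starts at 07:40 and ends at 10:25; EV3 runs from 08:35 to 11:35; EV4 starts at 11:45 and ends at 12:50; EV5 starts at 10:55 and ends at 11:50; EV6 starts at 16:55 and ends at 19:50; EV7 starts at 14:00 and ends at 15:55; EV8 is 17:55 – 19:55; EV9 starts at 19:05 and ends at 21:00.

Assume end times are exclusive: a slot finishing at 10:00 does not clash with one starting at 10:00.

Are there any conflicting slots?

Yes

Check each pair: they overlap iff neither finishes before the other starts.
Sorted by start: EV2, EV3, EV1, EV5, EV4, EV7, EV6, EV8, EV9.
EV3 starts before EV2 ends → EV2 and EV3 overlap.
That's a conflict, so the schedule is not conflict-free.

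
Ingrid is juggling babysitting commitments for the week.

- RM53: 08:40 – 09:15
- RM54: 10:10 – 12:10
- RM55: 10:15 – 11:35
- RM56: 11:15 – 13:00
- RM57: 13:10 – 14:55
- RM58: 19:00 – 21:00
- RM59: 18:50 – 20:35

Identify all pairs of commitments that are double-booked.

RM54 & RM55, RM54 & RM56, RM55 & RM56, RM58 & RM59

Two intervals overlap when each starts before the other ends.
Sorted by start: RM53, RM54, RM55, RM56, RM57, RM59, RM58.
RM54 starts after RM53 ends; RM53 is clear from here.
RM55 starts before RM54 ends → RM54 and RM55 overlap.
RM56 starts before RM54 ends → RM54 and RM56 overlap.
RM57 starts after RM54 ends; RM54 is clear from here.
RM56 starts before RM55 ends → RM55 and RM56 overlap.
RM57 starts after RM55 ends; RM55 is clear from here.
RM57 starts after RM56 ends; RM56 is clear from here.
RM59 starts after RM57 ends; RM57 is clear from here.
RM58 starts before RM59 ends → RM59 and RM58 overlap.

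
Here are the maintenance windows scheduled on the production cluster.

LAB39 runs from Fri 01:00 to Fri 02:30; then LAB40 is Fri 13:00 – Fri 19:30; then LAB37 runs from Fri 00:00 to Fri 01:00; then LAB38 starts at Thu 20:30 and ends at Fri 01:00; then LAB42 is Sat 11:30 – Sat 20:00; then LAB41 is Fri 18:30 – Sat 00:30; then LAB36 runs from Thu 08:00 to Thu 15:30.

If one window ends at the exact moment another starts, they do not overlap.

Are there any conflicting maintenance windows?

Yes

Two intervals overlap when each starts before the other ends.
Sorted by start: LAB36, LAB38, LAB37, LAB39, LAB40, LAB41, LAB42.
LAB38 starts after LAB36 ends, so nothing later overlaps LAB36 either.
LAB37 starts before LAB38 ends → LAB38 and LAB37 overlap.
That's a conflict, so the schedule is not conflict-free.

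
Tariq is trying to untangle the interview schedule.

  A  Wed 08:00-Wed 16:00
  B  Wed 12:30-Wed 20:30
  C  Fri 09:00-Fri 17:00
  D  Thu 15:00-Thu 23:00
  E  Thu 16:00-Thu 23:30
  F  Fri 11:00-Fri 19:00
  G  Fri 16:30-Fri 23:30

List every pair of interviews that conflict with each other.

A & B, C & F, C & G, D & E, F & G

Sorted by start: A, B, D, E, C, F, G.
B starts before A ends → A and B overlap.
D starts after A ends, so nothing later overlaps A either.
D starts after B ends, so nothing later overlaps B either.
E starts before D ends → D and E overlap.
C starts after D ends, so nothing later overlaps D either.
C starts after E ends, so nothing later overlaps E either.
F starts before C ends → C and F overlap.
G starts before C ends → C and G overlap.
G starts before F ends → F and G overlap.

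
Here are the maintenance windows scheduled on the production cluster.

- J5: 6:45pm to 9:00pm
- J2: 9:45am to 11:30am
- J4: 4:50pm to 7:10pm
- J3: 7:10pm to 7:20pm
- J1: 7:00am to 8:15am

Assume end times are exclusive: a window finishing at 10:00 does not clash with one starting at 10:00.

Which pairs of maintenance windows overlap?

Sorted by start: J1, J2, J4, J5, J3.
J2 starts after J1 ends; J1 is clear from here.
J4 starts after J2 ends; J2 is clear from here.
J5 starts before J4 ends → J4 and J5 overlap.
J3 starts exactly when J4 ends (back-to-back, no overlap).
J3 starts before J5 ends → J5 and J3 overlap.

J3 & J5, J4 & J5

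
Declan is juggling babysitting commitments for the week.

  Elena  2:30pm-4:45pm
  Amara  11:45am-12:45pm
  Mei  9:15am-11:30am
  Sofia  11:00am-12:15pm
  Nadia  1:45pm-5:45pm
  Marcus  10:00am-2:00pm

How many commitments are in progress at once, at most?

Sweep the timeline, counting +1 at each start and −1 at each end (ends before starts at a tie):
9:15am start Mei → 1
10:00am start Marcus → 2
11:00am start Sofia → 3
11:30am end Mei → 2
11:45am start Amara → 3
12:15pm end Sofia → 2
12:45pm end Amara → 1
1:45pm start Nadia → 2
2:00pm end Marcus → 1
2:30pm start Elena → 2
4:45pm end Elena → 1
5:45pm end Nadia → 0
Peak is 3, at 11:00am (Marcus, Mei, Sofia).

3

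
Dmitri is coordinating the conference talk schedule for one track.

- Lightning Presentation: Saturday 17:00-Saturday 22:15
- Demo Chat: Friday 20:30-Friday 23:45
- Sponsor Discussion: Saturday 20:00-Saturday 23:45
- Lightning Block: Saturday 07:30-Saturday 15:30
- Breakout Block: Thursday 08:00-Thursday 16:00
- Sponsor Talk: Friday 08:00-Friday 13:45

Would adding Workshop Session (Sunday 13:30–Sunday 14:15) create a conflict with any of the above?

No — it doesn't clash with anything

Breakout Block: ends Thursday 16:00 at or before Workshop Session starts Sunday 13:30 → clear.
Sponsor Talk: ends Friday 13:45 at or before Workshop Session starts Sunday 13:30 → clear.
Demo Chat: ends Friday 23:45 at or before Workshop Session starts Sunday 13:30 → clear.
Lightning Block: ends Saturday 15:30 at or before Workshop Session starts Sunday 13:30 → clear.
Lightning Presentation: ends Saturday 22:15 at or before Workshop Session starts Sunday 13:30 → clear.
Sponsor Discussion: ends Saturday 23:45 at or before Workshop Session starts Sunday 13:30 → clear.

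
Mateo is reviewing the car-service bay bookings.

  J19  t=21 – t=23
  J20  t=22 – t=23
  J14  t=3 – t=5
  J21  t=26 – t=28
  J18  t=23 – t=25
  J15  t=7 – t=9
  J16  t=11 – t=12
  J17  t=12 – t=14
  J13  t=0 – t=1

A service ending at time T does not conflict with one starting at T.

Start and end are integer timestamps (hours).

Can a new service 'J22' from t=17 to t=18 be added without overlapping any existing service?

Yes — the slot is free

J13: ends t=1 at or before J22 starts t=17 → clear.
J14: ends t=5 at or before J22 starts t=17 → clear.
J15: ends t=9 at or before J22 starts t=17 → clear.
J16: ends t=12 at or before J22 starts t=17 → clear.
J17: ends t=14 at or before J22 starts t=17 → clear.
J19: starts t=21 at or after J22 ends t=18 → clear.
J20: starts t=22 at or after J22 ends t=18 → clear.
J18: starts t=23 at or after J22 ends t=18 → clear.
J21: starts t=26 at or after J22 ends t=18 → clear.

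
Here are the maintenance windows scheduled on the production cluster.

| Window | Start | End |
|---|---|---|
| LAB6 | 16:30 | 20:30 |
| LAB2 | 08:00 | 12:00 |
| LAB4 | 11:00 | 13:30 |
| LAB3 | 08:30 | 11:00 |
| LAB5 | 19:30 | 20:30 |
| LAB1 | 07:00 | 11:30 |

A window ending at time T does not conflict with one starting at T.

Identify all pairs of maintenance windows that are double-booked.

Sorted by start: LAB1, LAB2, LAB3, LAB4, LAB6, LAB5.
LAB2 starts before LAB1 ends → LAB1 and LAB2 overlap.
LAB3 starts before LAB1 ends → LAB1 and LAB3 overlap.
LAB4 starts before LAB1 ends → LAB1 and LAB4 overlap.
LAB6 starts after LAB1 ends — done with LAB1.
LAB3 starts before LAB2 ends → LAB2 and LAB3 overlap.
LAB4 starts before LAB2 ends → LAB2 and LAB4 overlap.
LAB6 starts after LAB2 ends — done with LAB2.
LAB4 starts exactly when LAB3 ends (back-to-back, no overlap) — done with LAB3.
LAB6 starts after LAB4 ends — done with LAB4.
LAB5 starts before LAB6 ends → LAB6 and LAB5 overlap.

LAB1 & LAB2, LAB1 & LAB3, LAB1 & LAB4, LAB2 & LAB3, LAB2 & LAB4, LAB5 & LAB6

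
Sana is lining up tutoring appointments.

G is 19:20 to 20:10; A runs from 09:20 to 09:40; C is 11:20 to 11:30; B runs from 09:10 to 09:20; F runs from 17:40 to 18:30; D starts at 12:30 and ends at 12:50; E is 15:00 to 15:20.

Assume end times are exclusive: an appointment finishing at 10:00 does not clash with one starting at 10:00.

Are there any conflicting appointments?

No

Sorted by start: B, A, C, D, E, F, G.
A starts exactly when B ends (back-to-back, no overlap), so B has no further overlaps.
C starts after A ends, so A has no further overlaps.
D starts after C ends, so C has no further overlaps.
E starts after D ends, so D has no further overlaps.
F starts after E ends, so E has no further overlaps.
G starts after F ends.
Every pair is clear; the schedule has no overlaps.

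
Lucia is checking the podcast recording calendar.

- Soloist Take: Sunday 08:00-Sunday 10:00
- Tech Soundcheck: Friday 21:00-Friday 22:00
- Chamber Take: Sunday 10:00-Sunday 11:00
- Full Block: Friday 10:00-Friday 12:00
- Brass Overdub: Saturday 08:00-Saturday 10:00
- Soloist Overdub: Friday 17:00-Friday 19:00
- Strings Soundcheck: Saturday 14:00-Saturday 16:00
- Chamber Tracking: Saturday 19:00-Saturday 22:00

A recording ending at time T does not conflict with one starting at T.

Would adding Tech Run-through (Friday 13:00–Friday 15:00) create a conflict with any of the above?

Full Block: ends Friday 12:00 at or before Tech Run-through starts Friday 13:00 → clear.
Soloist Overdub: starts Friday 17:00 at or after Tech Run-through ends Friday 15:00 → clear.
Tech Soundcheck: starts Friday 21:00 at or after Tech Run-through ends Friday 15:00 → clear.
Brass Overdub: starts Saturday 08:00 at or after Tech Run-through ends Friday 15:00 → clear.
Strings Soundcheck: starts Saturday 14:00 at or after Tech Run-through ends Friday 15:00 → clear.
Chamber Tracking: starts Saturday 19:00 at or after Tech Run-through ends Friday 15:00 → clear.
Soloist Take: starts Sunday 08:00 at or after Tech Run-through ends Friday 15:00 → clear.
Chamber Take: starts Sunday 10:00 at or after Tech Run-through ends Friday 15:00 → clear.

No — it doesn't clash with anything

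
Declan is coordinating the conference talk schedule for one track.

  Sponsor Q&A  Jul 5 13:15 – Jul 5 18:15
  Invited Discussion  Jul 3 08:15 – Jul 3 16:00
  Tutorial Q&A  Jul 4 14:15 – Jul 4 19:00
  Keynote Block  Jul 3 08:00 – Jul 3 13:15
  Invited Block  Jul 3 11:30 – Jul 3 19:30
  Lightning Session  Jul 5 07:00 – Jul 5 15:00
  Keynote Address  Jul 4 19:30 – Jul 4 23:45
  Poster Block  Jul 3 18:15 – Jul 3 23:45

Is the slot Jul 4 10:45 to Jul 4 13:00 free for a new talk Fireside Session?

Keynote Block: ends Jul 3 13:15 at or before Fireside Session starts Jul 4 10:45 → clear.
Invited Discussion: ends Jul 3 16:00 at or before Fireside Session starts Jul 4 10:45 → clear.
Invited Block: ends Jul 3 19:30 at or before Fireside Session starts Jul 4 10:45 → clear.
Poster Block: ends Jul 3 23:45 at or before Fireside Session starts Jul 4 10:45 → clear.
Tutorial Q&A: starts Jul 4 14:15 at or after Fireside Session ends Jul 4 13:00 → clear.
Keynote Address: starts Jul 4 19:30 at or after Fireside Session ends Jul 4 13:00 → clear.
Lightning Session: starts Jul 5 07:00 at or after Fireside Session ends Jul 4 13:00 → clear.
Sponsor Q&A: starts Jul 5 13:15 at or after Fireside Session ends Jul 4 13:00 → clear.

Yes — the slot is free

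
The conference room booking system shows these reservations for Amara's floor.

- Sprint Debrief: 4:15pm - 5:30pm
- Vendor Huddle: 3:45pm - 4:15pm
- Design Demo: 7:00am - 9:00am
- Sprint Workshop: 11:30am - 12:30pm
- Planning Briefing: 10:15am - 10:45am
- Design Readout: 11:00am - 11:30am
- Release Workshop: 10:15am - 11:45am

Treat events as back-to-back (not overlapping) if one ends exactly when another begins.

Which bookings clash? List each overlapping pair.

Design Readout & Release Workshop, Planning Briefing & Release Workshop, Release Workshop & Sprint Workshop

Sorted by start: Design Demo, Release Workshop, Planning Briefing, Design Readout, Sprint Workshop, Vendor Huddle, Sprint Debrief.
Release Workshop starts after Design Demo ends, so Design Demo has no further overlaps.
Planning Briefing starts before Release Workshop ends → Release Workshop and Planning Briefing overlap.
Design Readout starts before Release Workshop ends → Release Workshop and Design Readout overlap.
Sprint Workshop starts before Release Workshop ends → Release Workshop and Sprint Workshop overlap.
Vendor Huddle starts after Release Workshop ends, so Release Workshop has no further overlaps.
Design Readout starts after Planning Briefing ends, so Planning Briefing has no further overlaps.
Sprint Workshop starts exactly when Design Readout ends (back-to-back, no overlap), so Design Readout has no further overlaps.
Vendor Huddle starts after Sprint Workshop ends, so Sprint Workshop has no further overlaps.
Sprint Debrief starts exactly when Vendor Huddle ends (back-to-back, no overlap).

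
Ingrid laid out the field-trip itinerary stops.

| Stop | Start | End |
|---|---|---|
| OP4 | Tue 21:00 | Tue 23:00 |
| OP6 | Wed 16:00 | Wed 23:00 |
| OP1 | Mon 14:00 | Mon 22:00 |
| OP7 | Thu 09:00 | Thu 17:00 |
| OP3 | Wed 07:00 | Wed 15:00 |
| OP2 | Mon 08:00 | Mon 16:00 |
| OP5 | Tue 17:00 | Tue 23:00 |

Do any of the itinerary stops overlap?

Yes

Sorted by start: OP2, OP1, OP5, OP4, OP3, OP6, OP7.
OP1 starts before OP2 ends → OP2 and OP1 overlap.
That's a conflict, so the schedule is not conflict-free.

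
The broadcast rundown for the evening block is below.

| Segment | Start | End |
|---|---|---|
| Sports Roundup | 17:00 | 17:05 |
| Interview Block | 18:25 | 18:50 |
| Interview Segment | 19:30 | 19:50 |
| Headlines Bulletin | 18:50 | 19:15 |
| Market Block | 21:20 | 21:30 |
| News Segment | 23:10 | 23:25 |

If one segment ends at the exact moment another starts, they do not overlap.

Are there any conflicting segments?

No

Check each pair: they overlap iff neither finishes before the other starts.
Sorted by start: Sports Roundup, Interview Block, Headlines Bulletin, Interview Segment, Market Block, News Segment.
Interview Block starts after Sports Roundup ends, so nothing later overlaps Sports Roundup either.
Headlines Bulletin starts exactly when Interview Block ends (back-to-back, no overlap), so nothing later overlaps Interview Block either.
Interview Segment starts after Headlines Bulletin ends, so nothing later overlaps Headlines Bulletin either.
Market Block starts after Interview Segment ends, so nothing later overlaps Interview Segment either.
News Segment starts after Market Block ends.
Every pair is clear; the schedule has no overlaps.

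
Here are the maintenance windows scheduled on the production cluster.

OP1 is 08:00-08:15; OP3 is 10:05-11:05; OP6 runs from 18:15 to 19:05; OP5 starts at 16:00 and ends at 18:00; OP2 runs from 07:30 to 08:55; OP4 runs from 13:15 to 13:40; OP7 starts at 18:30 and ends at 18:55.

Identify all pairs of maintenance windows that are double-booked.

Sorted by start: OP2, OP1, OP3, OP4, OP5, OP6, OP7.
OP1 starts before OP2 ends → OP2 and OP1 overlap.
OP3 starts after OP2 ends; OP2 is clear from here.
OP3 starts after OP1 ends; OP1 is clear from here.
OP4 starts after OP3 ends; OP3 is clear from here.
OP5 starts after OP4 ends; OP4 is clear from here.
OP6 starts after OP5 ends; OP5 is clear from here.
OP7 starts before OP6 ends → OP6 and OP7 overlap.

OP1 & OP2, OP6 & OP7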